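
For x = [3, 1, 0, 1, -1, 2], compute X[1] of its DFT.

X[1] = Σ(n=0 to 5) x[n] · ω_6^(1n) where ω_6 = e^(-2πi/6)
= (3)·ω_6^0 + (1)·ω_6^1 + (0)·ω_6^2 + (1)·ω_6^3 + (-1)·ω_6^4 + (2)·ω_6^5

X[1] = 4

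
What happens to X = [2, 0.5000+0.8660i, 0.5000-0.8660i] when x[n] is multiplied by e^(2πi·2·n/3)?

Modulation property: DFT(ω_3^(-2n)·x[n]) = X[(k-2) mod 3], so circularly shift X by 2 positions.

X[k-2] = [0.5000+0.8660i, 0.5000-0.8660i, 2]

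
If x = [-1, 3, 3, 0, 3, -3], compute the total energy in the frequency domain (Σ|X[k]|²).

Parseval: Σ|x[n]|² = (1/N)Σ|X[k]|², so Σ|X[k]|² = N·Σ|x[n]|² = 6·37.0000

Σ|X[k]|² = N·Σ|x[n]|² = 6·37.0000 = 222.0000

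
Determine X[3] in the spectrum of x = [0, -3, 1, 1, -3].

X[3] = Σ(n=0 to 4) x[n] · ω_5^(3n) where ω_5 = e^(-2πi/5)
= (0)·ω_5^0 + (-3)·ω_5^3 + (1)·ω_5^6 + (1)·ω_5^9 + (-3)·ω_5^12

X[3] = 5.4721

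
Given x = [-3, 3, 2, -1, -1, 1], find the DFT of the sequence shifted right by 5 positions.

Time shift by 5: X_shifted[k] = ω_6^(5k) · X[k]
Shifted x = [3, 2, -1, -1, 1, -3]

DFT(x[n-5]) = [1, 3.5000-2.5981i, 2.5000-6.0622i, 5, 2.5000+6.0622i, 3.5000+2.5981i]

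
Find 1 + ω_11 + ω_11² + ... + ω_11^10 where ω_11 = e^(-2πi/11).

Sum of all nth roots of unity equals 0 for n > 1 (geometric series with r ≠ 1).

0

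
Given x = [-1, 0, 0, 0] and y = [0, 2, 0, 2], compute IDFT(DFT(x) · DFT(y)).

(x ⊛ y)[n] = Σ(m=0 to 3) x[m] · y[(n-m) mod 4]

Computing each output sample:
(x ⊛ y)[0] = 0
(x ⊛ y)[1] = -2
(x ⊛ y)[2] = 0
(x ⊛ y)[3] = -2

x ⊛ y = [0, -2, 0, -2]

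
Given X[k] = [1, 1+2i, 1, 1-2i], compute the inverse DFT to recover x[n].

x[n] = (1/4) Σ(k=0 to 3) X[k] · e^(2πikn/4)

Computing each x[n]:
x[0] = 1
x[1] = -1
x[2] = 0
x[3] = 1

x = [1, -1, 0, 1]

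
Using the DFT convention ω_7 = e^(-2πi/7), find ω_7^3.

ω_7^3 = e^(-2πi·3/7)
= cos(-2π·3/7) + i·sin(-2π·3/7)
= cos(-6π/7) + i·sin(-6π/7)

ω_7^3 = cos(-6π/7) + i·sin(-6π/7) = -0.9010-0.4339i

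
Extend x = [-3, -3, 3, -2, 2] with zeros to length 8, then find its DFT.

Original 5-point DFT: [-3, -4.1180+1.8164i, -1.8820+7.6942i, -1.8820-7.6942i, -4.1180-1.8164i]
Zero-padded 8-point DFT provides frequency interpolation.

DFT_8([x, 0, ...]) = [-3, -5.7071+0.5355i, -4+1i, -4.2929+6.5355i, 7, -4.2929-6.5355i, -4-1i, -5.7071-0.5355i]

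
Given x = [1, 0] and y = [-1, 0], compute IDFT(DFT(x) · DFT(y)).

(x ⊛ y)[n] = Σ(m=0 to 1) x[m] · y[(n-m) mod 2]

Computing each output sample:
(x ⊛ y)[0] = -1
(x ⊛ y)[1] = 0

x ⊛ y = [-1, 0]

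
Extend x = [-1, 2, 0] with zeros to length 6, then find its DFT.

Original 3-point DFT: [1, -2.0000-1.7321i, -2.0000+1.7321i]
Zero-padded 6-point DFT provides frequency interpolation.

DFT_6([x, 0, ...]) = [1, -1.7321i, -2.0000-1.7321i, -3, -2.0000+1.7321i, 1.7321i]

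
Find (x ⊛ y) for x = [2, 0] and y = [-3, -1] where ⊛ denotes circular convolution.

(x ⊛ y)[n] = Σ(m=0 to 1) x[m] · y[(n-m) mod 2]

Computing each output sample:
(x ⊛ y)[0] = -6
(x ⊛ y)[1] = -2

x ⊛ y = [-6, -2]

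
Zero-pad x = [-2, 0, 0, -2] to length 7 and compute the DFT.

Original 4-point DFT: [-4, -2-2i, 0, -2+2i]
Zero-padded 7-point DFT provides frequency interpolation.

DFT_7([x, 0, ...]) = [-4, -0.1981+0.8678i, -3.2470-1.5637i, -1.5550+1.9499i, -1.5550-1.9499i, -3.2470+1.5637i, -0.1981-0.8678i]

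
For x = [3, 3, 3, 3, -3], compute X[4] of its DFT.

X[4] = Σ(n=0 to 4) x[n] · ω_5^(4n) where ω_5 = e^(-2πi/5)
= (3)·ω_5^0 + (3)·ω_5^4 + (3)·ω_5^8 + (3)·ω_5^12 + (-3)·ω_5^16

X[4] = -1.8541+5.7063i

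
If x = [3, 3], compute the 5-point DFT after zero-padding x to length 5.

Original 2-point DFT: [6, 0]
Zero-padded 5-point DFT provides frequency interpolation.

DFT_5([x, 0, ...]) = [6, 3.9271-2.8532i, 0.5729-1.7634i, 0.5729+1.7634i, 3.9271+2.8532i]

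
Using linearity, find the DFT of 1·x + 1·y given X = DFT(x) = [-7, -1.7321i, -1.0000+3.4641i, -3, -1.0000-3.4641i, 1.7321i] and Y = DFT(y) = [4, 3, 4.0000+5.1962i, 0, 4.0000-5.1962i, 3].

By linearity: DFT(1x + 1y) = 1·DFT(x) + 1·DFT(y)
= 1·[-7, -1.7321i, -1.0000+3.4641i, -3, -1.0000-3.4641i, 1.7321i] + 1·[4, 3, 4.0000+5.1962i, 0, 4.0000-5.1962i, 3]

Computing element-wise:
Z[0] = 1·(-7) + 1·(4) = -3
Z[1] = 1·(-1.7321i) + 1·(3) = 3.0000-1.7321i
Z[2] = 1·(-1.0000+3.4641i) + 1·(4.0000+5.1962i) = 3.0000+8.6603i
Z[3] = 1·(-3) + 1·(0) = -3
Z[4] = 1·(-1.0000-3.4641i) + 1·(4.0000-5.1962i) = 3.0000-8.6603i
Z[5] = 1·(1.7321i) + 1·(3) = 3.0000+1.7321i

DFT(1x + 1y) = 1·X + 1·Y = [-3, 3.0000-1.7321i, 3.0000+8.6603i, -3, 3.0000-8.6603i, 3.0000+1.7321i]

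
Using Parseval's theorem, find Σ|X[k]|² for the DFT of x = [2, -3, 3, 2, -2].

Parseval: Σ|x[n]|² = (1/N)Σ|X[k]|², so Σ|X[k]|² = N·Σ|x[n]|² = 5·30.0000

Σ|X[k]|² = N·Σ|x[n]|² = 5·30.0000 = 150.0000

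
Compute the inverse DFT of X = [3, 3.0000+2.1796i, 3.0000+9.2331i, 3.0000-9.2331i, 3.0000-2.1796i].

x[n] = (1/5) Σ(k=0 to 4) X[k] · e^(2πikn/5)

Computing each x[n]:
x[0] = 3
x[1] = -3
x[2] = 3
x[3] = -3
x[4] = 3

x = [3, -3, 3, -3, 3]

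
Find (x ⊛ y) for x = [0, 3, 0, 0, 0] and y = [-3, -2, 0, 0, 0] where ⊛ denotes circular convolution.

(x ⊛ y)[n] = Σ(m=0 to 4) x[m] · y[(n-m) mod 5]

Computing each output sample:
(x ⊛ y)[0] = 0
(x ⊛ y)[1] = -9
(x ⊛ y)[2] = -6
(x ⊛ y)[3] = 0
(x ⊛ y)[4] = 0

x ⊛ y = [0, -9, -6, 0, 0]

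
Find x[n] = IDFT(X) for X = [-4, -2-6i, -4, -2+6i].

x[n] = (1/4) Σ(k=0 to 3) X[k] · e^(2πikn/4)

Computing each x[n]:
x[0] = -3
x[1] = 3
x[2] = -1
x[3] = -3

x = [-3, 3, -1, -3]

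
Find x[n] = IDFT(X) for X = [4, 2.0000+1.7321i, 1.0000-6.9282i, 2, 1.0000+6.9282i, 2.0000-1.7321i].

x[n] = (1/6) Σ(k=0 to 5) X[k] · e^(2πikn/6)

Computing each x[n]:
x[0] = 2
x[1] = 2
x[2] = -2
x[3] = 0
x[4] = 3
x[5] = -1

x = [2, 2, -2, 0, 3, -1]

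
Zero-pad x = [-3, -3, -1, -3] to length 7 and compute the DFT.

Original 4-point DFT: [-10, -2, 2, -2]
Zero-padded 7-point DFT provides frequency interpolation.

DFT_7([x, 0, ...]) = [-10, -1.9450+4.6221i, -3.3019+0.1454i, -0.2530+3.4446i, -0.2530-3.4446i, -3.3019-0.1454i, -1.9450-4.6221i]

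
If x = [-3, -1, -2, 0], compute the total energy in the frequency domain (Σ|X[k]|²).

Parseval: Σ|x[n]|² = (1/N)Σ|X[k]|², so Σ|X[k]|² = N·Σ|x[n]|² = 4·14.0000

Σ|X[k]|² = N·Σ|x[n]|² = 4·14.0000 = 56.0000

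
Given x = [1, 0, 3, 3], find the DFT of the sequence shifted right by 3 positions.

Time shift by 3: X_shifted[k] = ω_4^(3k) · X[k]
Shifted x = [0, 3, 3, 1]

DFT(x[n-3]) = [7, -3-2i, -1, -3+2i]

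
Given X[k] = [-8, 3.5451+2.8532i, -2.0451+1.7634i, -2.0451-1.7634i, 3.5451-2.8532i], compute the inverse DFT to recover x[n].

x[n] = (1/5) Σ(k=0 to 4) X[k] · e^(2πikn/5)

Computing each x[n]:
x[0] = -1
x[1] = -2
x[2] = -3
x[3] = -3
x[4] = 1

x = [-1, -2, -3, -3, 1]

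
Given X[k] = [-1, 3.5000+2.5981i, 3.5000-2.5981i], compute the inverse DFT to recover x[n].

x[n] = (1/3) Σ(k=0 to 2) X[k] · e^(2πikn/3)

Computing each x[n]:
x[0] = 2
x[1] = -3
x[2] = 0

x = [2, -3, 0]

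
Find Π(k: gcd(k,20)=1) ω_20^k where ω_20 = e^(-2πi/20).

The primitive 20th roots of unity are ω_20^k for k coprime to 20: k ∈ {1, 3, 7, 9, 11, 13, 17, 19}
Their product equals the constant term of the cyclotomic polynomial Φ_20(x) up to sign.
For n ≥ 3, the product of all primitive nth roots of unity is 1. (For n=1 it is 1; for n=2 it is -1.)

1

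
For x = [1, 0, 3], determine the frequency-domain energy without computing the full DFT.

Parseval: Σ|x[n]|² = (1/N)Σ|X[k]|², so Σ|X[k]|² = N·Σ|x[n]|² = 3·10.0000

Σ|X[k]|² = N·Σ|x[n]|² = 3·10.0000 = 30.0000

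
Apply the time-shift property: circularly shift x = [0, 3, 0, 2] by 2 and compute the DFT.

Time shift by 2: X_shifted[k] = ω_4^(2k) · X[k]
Shifted x = [0, 2, 0, 3]

DFT(x[n-2]) = [5, 1i, -5, -1i]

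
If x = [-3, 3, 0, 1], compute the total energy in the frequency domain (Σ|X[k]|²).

Parseval: Σ|x[n]|² = (1/N)Σ|X[k]|², so Σ|X[k]|² = N·Σ|x[n]|² = 4·19.0000

Σ|X[k]|² = N·Σ|x[n]|² = 4·19.0000 = 76.0000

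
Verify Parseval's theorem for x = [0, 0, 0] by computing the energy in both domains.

Time domain:
Σ|x[n]|² = |0|² + |0|² + |0|² = 0.0000

Frequency domain:
(1/3)Σ|X[k]|² = (1/3)(|0|² + |0|² + |0|²) = (1/3)·0.0000 = 0.0000

Both sides agree, confirming Parseval's theorem.

Σ|x[n]|² = (1/N)Σ|X[k]|² = 0.0000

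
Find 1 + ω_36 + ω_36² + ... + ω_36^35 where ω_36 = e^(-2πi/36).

Sum of all nth roots of unity equals 0 for n > 1 (geometric series with r ≠ 1).

0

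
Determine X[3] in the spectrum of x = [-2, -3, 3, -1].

X[3] = Σ(n=0 to 3) x[n] · ω_4^(3n) where ω_4 = e^(-2πi/4)
= (-2)·ω_4^0 + (-3)·ω_4^3 + (3)·ω_4^6 + (-1)·ω_4^9

X[3] = -5-2i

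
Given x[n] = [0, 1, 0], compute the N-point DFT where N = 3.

X[k] = Σ(n=0 to 2) x[n] · ω_3^(nk)
where ω_3 = e^(-2πi/3)

Computing each X[k]:
X[0] = 1
X[1] = -0.5000-0.8660i
X[2] = -0.5000+0.8660i

X = [1, -0.5000-0.8660i, -0.5000+0.8660i]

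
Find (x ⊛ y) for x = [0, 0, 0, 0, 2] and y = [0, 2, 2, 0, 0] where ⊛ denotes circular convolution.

(x ⊛ y)[n] = Σ(m=0 to 4) x[m] · y[(n-m) mod 5]

Computing each output sample:
(x ⊛ y)[0] = 4
(x ⊛ y)[1] = 4
(x ⊛ y)[2] = 0
(x ⊛ y)[3] = 0
(x ⊛ y)[4] = 0

x ⊛ y = [4, 4, 0, 0, 0]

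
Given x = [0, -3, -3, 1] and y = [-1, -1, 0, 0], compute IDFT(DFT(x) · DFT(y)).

(x ⊛ y)[n] = Σ(m=0 to 3) x[m] · y[(n-m) mod 4]

Computing each output sample:
(x ⊛ y)[0] = -1
(x ⊛ y)[1] = 3
(x ⊛ y)[2] = 6
(x ⊛ y)[3] = 2

x ⊛ y = [-1, 3, 6, 2]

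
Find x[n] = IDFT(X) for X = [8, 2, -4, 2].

x[n] = (1/4) Σ(k=0 to 3) X[k] · e^(2πikn/4)

Computing each x[n]:
x[0] = 2
x[1] = 3
x[2] = 0
x[3] = 3

x = [2, 3, 0, 3]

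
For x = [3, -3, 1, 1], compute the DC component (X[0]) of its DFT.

X[0] = Σ(n=0 to 3) x[n] · ω_4^0 = Σ x[n]
= (3) + (-3) + (1) + (1)

X[0] = 2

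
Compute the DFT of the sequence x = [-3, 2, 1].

X[k] = Σ(n=0 to 2) x[n] · ω_3^(nk)
where ω_3 = e^(-2πi/3)

Computing each X[k]:
X[0] = 0
X[1] = -4.5000-0.8660i
X[2] = -4.5000+0.8660i

X = [0, -4.5000-0.8660i, -4.5000+0.8660i]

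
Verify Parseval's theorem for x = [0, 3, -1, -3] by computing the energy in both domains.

Time domain:
Σ|x[n]|² = |0|² + |3|² + |-1|² + |-3|² = 19.0000

Frequency domain:
(1/4)Σ|X[k]|² = (1/4)(|-1|² + |1-6i|² + |-1|² + |1+6i|²) = (1/4)·76.0000 = 19.0000

Both sides agree, confirming Parseval's theorem.

Σ|x[n]|² = (1/N)Σ|X[k]|² = 19.0000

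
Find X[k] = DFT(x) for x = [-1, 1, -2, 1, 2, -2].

X[k] = Σ(n=0 to 5) x[n] · ω_6^(nk)
where ω_6 = e^(-2πi/6)

Computing each X[k]:
X[0] = -1
X[1] = -2.5000+0.8660i
X[2] = 0.5000-6.0622i
X[3] = -1
X[4] = 0.5000+6.0622i
X[5] = -2.5000-0.8660i

X = [-1, -2.5000+0.8660i, 0.5000-6.0622i, -1, 0.5000+6.0622i, -2.5000-0.8660i]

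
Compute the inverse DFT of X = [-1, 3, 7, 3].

x[n] = (1/4) Σ(k=0 to 3) X[k] · e^(2πikn/4)

Computing each x[n]:
x[0] = 3
x[1] = -2
x[2] = 0
x[3] = -2

x = [3, -2, 0, -2]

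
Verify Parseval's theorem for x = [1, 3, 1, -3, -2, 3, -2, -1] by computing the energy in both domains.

Time domain:
Σ|x[n]|² = |1|² + |3|² + |1|² + |-3|² + |-2|² + |3|² + |-2|² + |-1|² = 38.0000

Frequency domain:
(1/8)Σ|X[k]|² = (1/8)(|0|² + |4.4142-1.5858i|² + |-10i|² + |1.5858+4.4142i|² + |-4|² + |1.5858-4.4142i|² + |10i|² + |4.4142+1.5858i|²) = (1/8)·304.0000 = 38.0000

Both sides agree, confirming Parseval's theorem.

Σ|x[n]|² = (1/N)Σ|X[k]|² = 38.0000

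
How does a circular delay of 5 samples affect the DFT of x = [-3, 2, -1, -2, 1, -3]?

Time shift by 5: X_shifted[k] = ω_6^(5k) · X[k]
Shifted x = [2, -1, -2, 1, -3, -3]

DFT(x[n-5]) = [-6, 1.5000-2.5981i, 7.5000-0.8660i, 0, 7.5000+0.8660i, 1.5000+2.5981i]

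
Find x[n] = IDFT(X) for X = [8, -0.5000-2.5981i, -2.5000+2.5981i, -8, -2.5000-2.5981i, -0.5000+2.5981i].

x[n] = (1/6) Σ(k=0 to 5) X[k] · e^(2πikn/6)

Computing each x[n]:
x[0] = -1
x[1] = 3
x[2] = 2
x[3] = 2
x[4] = -1
x[5] = 3

x = [-1, 3, 2, 2, -1, 3]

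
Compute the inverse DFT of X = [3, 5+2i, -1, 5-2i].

x[n] = (1/4) Σ(k=0 to 3) X[k] · e^(2πikn/4)

Computing each x[n]:
x[0] = 3
x[1] = 0
x[2] = -2
x[3] = 2

x = [3, 0, -2, 2]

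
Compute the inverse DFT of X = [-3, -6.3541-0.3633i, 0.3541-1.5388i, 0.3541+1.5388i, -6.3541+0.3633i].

x[n] = (1/5) Σ(k=0 to 4) X[k] · e^(2πikn/5)

Computing each x[n]:
x[0] = -3
x[1] = -1
x[2] = 1
x[3] = 2
x[4] = -2

x = [-3, -1, 1, 2, -2]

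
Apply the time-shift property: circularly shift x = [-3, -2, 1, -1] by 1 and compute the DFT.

Time shift by 1: X_shifted[k] = ω_4^(1k) · X[k]
Shifted x = [-1, -3, -2, 1]

DFT(x[n-1]) = [-5, 1+4i, -1, 1-4i]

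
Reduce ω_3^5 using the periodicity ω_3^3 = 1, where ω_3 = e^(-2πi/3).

Since ω_3^3 = 1, powers reduce modulo 3.
5 mod 3 = 2
So ω_3^5 = ω_3^2 = e^(-2πi·2/3)

ω_3^5 = ω_3^2 = -0.5000+0.8660i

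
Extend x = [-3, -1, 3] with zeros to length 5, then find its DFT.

Original 3-point DFT: [-1, -4.0000+3.4641i, -4.0000-3.4641i]
Zero-padded 5-point DFT provides frequency interpolation.

DFT_5([x, 0, ...]) = [-1, -5.7361-0.8123i, -1.2639+3.4410i, -1.2639-3.4410i, -5.7361+0.8123i]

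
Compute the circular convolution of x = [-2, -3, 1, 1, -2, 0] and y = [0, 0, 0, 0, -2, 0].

(x ⊛ y)[n] = Σ(m=0 to 5) x[m] · y[(n-m) mod 6]

Computing each output sample:
(x ⊛ y)[0] = -2
(x ⊛ y)[1] = -2
(x ⊛ y)[2] = 4
(x ⊛ y)[3] = 0
(x ⊛ y)[4] = 4
(x ⊛ y)[5] = 6

x ⊛ y = [-2, -2, 4, 0, 4, 6]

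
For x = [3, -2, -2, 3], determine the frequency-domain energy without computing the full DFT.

Parseval: Σ|x[n]|² = (1/N)Σ|X[k]|², so Σ|X[k]|² = N·Σ|x[n]|² = 4·26.0000

Σ|X[k]|² = N·Σ|x[n]|² = 4·26.0000 = 104.0000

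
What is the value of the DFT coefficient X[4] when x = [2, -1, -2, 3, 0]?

X[4] = Σ(n=0 to 4) x[n] · ω_5^(4n) where ω_5 = e^(-2πi/5)
= (2)·ω_5^0 + (-1)·ω_5^4 + (-2)·ω_5^8 + (3)·ω_5^12 + (0)·ω_5^16

X[4] = 0.8820-3.8900i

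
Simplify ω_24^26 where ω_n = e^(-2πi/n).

Since ω_24^24 = 1, powers reduce modulo 24.
26 mod 24 = 2
So ω_24^26 = ω_24^2 = e^(-2πi·2/24)

ω_24^26 = ω_24^2 = 0.8660-0.5000i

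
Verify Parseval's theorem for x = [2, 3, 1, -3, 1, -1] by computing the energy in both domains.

Time domain:
Σ|x[n]|² = |2|² + |3|² + |1|² + |-3|² + |1|² + |-1|² = 25.0000

Frequency domain:
(1/6)Σ|X[k]|² = (1/6)(|3|² + |5.0000-3.4641i|² + |-3.0000-3.4641i|² + |5|² + |-3.0000+3.4641i|² + |5.0000+3.4641i|²) = (1/6)·150.0000 = 25.0000

Both sides agree, confirming Parseval's theorem.

Σ|x[n]|² = (1/N)Σ|X[k]|² = 25.0000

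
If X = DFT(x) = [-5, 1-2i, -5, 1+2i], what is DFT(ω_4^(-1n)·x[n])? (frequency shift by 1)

Modulation property: DFT(ω_4^(-1n)·x[n]) = X[(k-1) mod 4], so circularly shift X by 1 positions.

X[k-1] = [1+2i, -5, 1-2i, -5]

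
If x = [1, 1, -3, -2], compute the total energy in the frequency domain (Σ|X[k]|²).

Parseval: Σ|x[n]|² = (1/N)Σ|X[k]|², so Σ|X[k]|² = N·Σ|x[n]|² = 4·15.0000

Σ|X[k]|² = N·Σ|x[n]|² = 4·15.0000 = 60.0000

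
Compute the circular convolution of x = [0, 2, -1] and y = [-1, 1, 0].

(x ⊛ y)[n] = Σ(m=0 to 2) x[m] · y[(n-m) mod 3]

Computing each output sample:
(x ⊛ y)[0] = -1
(x ⊛ y)[1] = -2
(x ⊛ y)[2] = 3

x ⊛ y = [-1, -2, 3]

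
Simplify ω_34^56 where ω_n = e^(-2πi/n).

Since ω_34^34 = 1, powers reduce modulo 34.
56 mod 34 = 22
So ω_34^56 = ω_34^22 = e^(-2πi·22/34)

ω_34^56 = ω_34^22 = -0.6026+0.7980i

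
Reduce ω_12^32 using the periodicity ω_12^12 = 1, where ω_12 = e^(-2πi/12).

Since ω_12^12 = 1, powers reduce modulo 12.
32 mod 12 = 8
So ω_12^32 = ω_12^8 = e^(-2πi·8/12)

ω_12^32 = ω_12^8 = -0.5000+0.8660i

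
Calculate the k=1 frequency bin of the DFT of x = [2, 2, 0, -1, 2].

X[1] = Σ(n=0 to 4) x[n] · ω_5^(1n) where ω_5 = e^(-2πi/5)
= (2)·ω_5^0 + (2)·ω_5^1 + (0)·ω_5^2 + (-1)·ω_5^3 + (2)·ω_5^4

X[1] = 4.0451-0.5878i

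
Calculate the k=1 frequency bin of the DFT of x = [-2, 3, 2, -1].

X[1] = Σ(n=0 to 3) x[n] · ω_4^(1n) where ω_4 = e^(-2πi/4)
= (-2)·ω_4^0 + (3)·ω_4^1 + (2)·ω_4^2 + (-1)·ω_4^3

X[1] = -4-4i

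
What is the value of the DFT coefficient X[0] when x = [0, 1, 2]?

X[0] = Σ(n=0 to 2) x[n] · ω_3^0 = Σ x[n]
= (0) + (1) + (2)

X[0] = 3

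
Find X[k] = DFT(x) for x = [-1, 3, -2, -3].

X[k] = Σ(n=0 to 3) x[n] · ω_4^(nk)
where ω_4 = e^(-2πi/4)

Computing each X[k]:
X[0] = -3
X[1] = 1-6i
X[2] = -3
X[3] = 1+6i

X = [-3, 1-6i, -3, 1+6i]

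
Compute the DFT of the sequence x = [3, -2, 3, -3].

X[k] = Σ(n=0 to 3) x[n] · ω_4^(nk)
where ω_4 = e^(-2πi/4)

Computing each X[k]:
X[0] = 1
X[1] = -1i
X[2] = 11
X[3] = 1i

X = [1, -1i, 11, 1i]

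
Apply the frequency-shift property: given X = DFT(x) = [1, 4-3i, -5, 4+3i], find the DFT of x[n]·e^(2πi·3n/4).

Modulation property: DFT(ω_4^(-3n)·x[n]) = X[(k-3) mod 4], so circularly shift X by 3 positions.

X[k-3] = [4-3i, -5, 4+3i, 1]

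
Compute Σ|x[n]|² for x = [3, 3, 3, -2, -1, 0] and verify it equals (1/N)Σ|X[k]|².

Time domain:
Σ|x[n]|² = |3|² + |3|² + |3|² + |-2|² + |-1|² + |0|² = 32.0000

Frequency domain:
(1/6)Σ|X[k]|² = (1/6)(|6|² + |5.5000-6.0622i|² + |-1.5000+0.8660i|² + |4|² + |-1.5000-0.8660i|² + |5.5000+6.0622i|²) = (1/6)·192.0000 = 32.0000

Both sides agree, confirming Parseval's theorem.

Σ|x[n]|² = (1/N)Σ|X[k]|² = 32.0000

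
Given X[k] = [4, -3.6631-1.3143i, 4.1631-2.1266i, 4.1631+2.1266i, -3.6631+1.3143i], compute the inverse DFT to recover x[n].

x[n] = (1/5) Σ(k=0 to 4) X[k] · e^(2πikn/5)

Computing each x[n]:
x[0] = 1
x[1] = 0
x[2] = 2
x[3] = 3
x[4] = -2

x = [1, 0, 2, 3, -2]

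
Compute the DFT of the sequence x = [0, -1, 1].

X[k] = Σ(n=0 to 2) x[n] · ω_3^(nk)
where ω_3 = e^(-2πi/3)

Computing each X[k]:
X[0] = 0
X[1] = 1.7321i
X[2] = -1.7321i

X = [0, 1.7321i, -1.7321i]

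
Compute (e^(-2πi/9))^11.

Since ω_9^9 = 1, powers reduce modulo 9.
11 mod 9 = 2
So ω_9^11 = ω_9^2 = e^(-2πi·2/9)

ω_9^11 = ω_9^2 = 0.1736-0.9848i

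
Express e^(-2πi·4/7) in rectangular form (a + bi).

ω_7^4 = e^(-2πi·4/7)
= cos(-2π·4/7) + i·sin(-2π·4/7)
= cos(-8π/7) + i·sin(-8π/7)

ω_7^4 = cos(-8π/7) + i·sin(-8π/7) = -0.9010+0.4339i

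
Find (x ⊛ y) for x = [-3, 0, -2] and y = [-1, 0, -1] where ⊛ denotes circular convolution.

(x ⊛ y)[n] = Σ(m=0 to 2) x[m] · y[(n-m) mod 3]

Computing each output sample:
(x ⊛ y)[0] = 3
(x ⊛ y)[1] = 2
(x ⊛ y)[2] = 5

x ⊛ y = [3, 2, 5]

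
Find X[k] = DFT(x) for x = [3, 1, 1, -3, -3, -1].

X[k] = Σ(n=0 to 5) x[n] · ω_6^(nk)
where ω_6 = e^(-2πi/6)

Computing each X[k]:
X[0] = -2
X[1] = 7.0000-5.1962i
X[2] = 1.0000+1.7321i
X[3] = 4
X[4] = 1.0000-1.7321i
X[5] = 7.0000+5.1962i

X = [-2, 7.0000-5.1962i, 1.0000+1.7321i, 4, 1.0000-1.7321i, 7.0000+5.1962i]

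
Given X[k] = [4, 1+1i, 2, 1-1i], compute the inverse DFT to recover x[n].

x[n] = (1/4) Σ(k=0 to 3) X[k] · e^(2πikn/4)

Computing each x[n]:
x[0] = 2
x[1] = 0
x[2] = 1
x[3] = 1

x = [2, 0, 1, 1]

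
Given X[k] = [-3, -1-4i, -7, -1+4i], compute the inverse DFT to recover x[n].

x[n] = (1/4) Σ(k=0 to 3) X[k] · e^(2πikn/4)

Computing each x[n]:
x[0] = -3
x[1] = 3
x[2] = -2
x[3] = -1

x = [-3, 3, -2, -1]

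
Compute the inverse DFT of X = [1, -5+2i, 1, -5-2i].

x[n] = (1/4) Σ(k=0 to 3) X[k] · e^(2πikn/4)

Computing each x[n]:
x[0] = -2
x[1] = -1
x[2] = 3
x[3] = 1

x = [-2, -1, 3, 1]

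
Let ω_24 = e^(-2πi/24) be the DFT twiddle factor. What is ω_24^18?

ω_24^18 = e^(-2πi·18/24)
= cos(-2π·18/24) + i·sin(-2π·18/24)
= cos(-36π/24) + i·sin(-36π/24)

ω_24^18 = cos(-36π/24) + i·sin(-36π/24) = 1i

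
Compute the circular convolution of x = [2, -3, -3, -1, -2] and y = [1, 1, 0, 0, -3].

(x ⊛ y)[n] = Σ(m=0 to 4) x[m] · y[(n-m) mod 5]

Computing each output sample:
(x ⊛ y)[0] = 9
(x ⊛ y)[1] = 8
(x ⊛ y)[2] = -3
(x ⊛ y)[3] = 2
(x ⊛ y)[4] = -9

x ⊛ y = [9, 8, -3, 2, -9]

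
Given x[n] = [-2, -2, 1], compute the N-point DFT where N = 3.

X[k] = Σ(n=0 to 2) x[n] · ω_3^(nk)
where ω_3 = e^(-2πi/3)

Computing each X[k]:
X[0] = -3
X[1] = -1.5000+2.5981i
X[2] = -1.5000-2.5981i

X = [-3, -1.5000+2.5981i, -1.5000-2.5981i]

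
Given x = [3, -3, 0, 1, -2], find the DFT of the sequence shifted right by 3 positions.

Time shift by 3: X_shifted[k] = ω_5^(3k) · X[k]
Shifted x = [0, 1, -2, 3, -3]

DFT(x[n-3]) = [-1, -1.4271-0.8653i, 1.9271-7.1064i, 1.9271+7.1064i, -1.4271+0.8653i]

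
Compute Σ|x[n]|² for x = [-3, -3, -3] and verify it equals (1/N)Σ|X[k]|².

Time domain:
Σ|x[n]|² = |-3|² + |-3|² + |-3|² = 27.0000

Frequency domain:
(1/3)Σ|X[k]|² = (1/3)(|-9|² + |0|² + |0|²) = (1/3)·81.0000 = 27.0000

Both sides agree, confirming Parseval's theorem.

Σ|x[n]|² = (1/N)Σ|X[k]|² = 27.0000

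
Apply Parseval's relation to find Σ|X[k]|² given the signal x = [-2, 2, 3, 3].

Parseval: Σ|x[n]|² = (1/N)Σ|X[k]|², so Σ|X[k]|² = N·Σ|x[n]|² = 4·26.0000

Σ|X[k]|² = N·Σ|x[n]|² = 4·26.0000 = 104.0000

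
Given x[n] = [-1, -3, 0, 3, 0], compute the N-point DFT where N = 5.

X[k] = Σ(n=0 to 4) x[n] · ω_5^(nk)
where ω_5 = e^(-2πi/5)

Computing each X[k]:
X[0] = -1
X[1] = -4.3541+4.6165i
X[2] = 2.3541-1.0898i
X[3] = 2.3541+1.0898i
X[4] = -4.3541-4.6165i

X = [-1, -4.3541+4.6165i, 2.3541-1.0898i, 2.3541+1.0898i, -4.3541-4.6165i]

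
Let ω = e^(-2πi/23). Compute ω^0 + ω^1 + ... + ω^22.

Sum of all nth roots of unity equals 0 for n > 1 (geometric series with r ≠ 1).

0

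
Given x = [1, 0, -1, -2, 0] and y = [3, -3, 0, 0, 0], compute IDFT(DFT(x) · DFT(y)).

(x ⊛ y)[n] = Σ(m=0 to 4) x[m] · y[(n-m) mod 5]

Computing each output sample:
(x ⊛ y)[0] = 3
(x ⊛ y)[1] = -3
(x ⊛ y)[2] = -3
(x ⊛ y)[3] = -3
(x ⊛ y)[4] = 6

x ⊛ y = [3, -3, -3, -3, 6]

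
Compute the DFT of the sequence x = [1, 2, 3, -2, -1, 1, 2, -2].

X[k] = Σ(n=0 to 7) x[n] · ω_8^(nk)
where ω_8 = e^(-2πi/8)

Computing each X[k]:
X[0] = 4
X[1] = 2.7071-1.7071i
X[2] = -5-7i
X[3] = 1.2929+0.2929i
X[4] = 6
X[5] = 1.2929-0.2929i
X[6] = -5+7i
X[7] = 2.7071+1.7071i

X = [4, 2.7071-1.7071i, -5-7i, 1.2929+0.2929i, 6, 1.2929-0.2929i, -5+7i, 2.7071+1.7071i]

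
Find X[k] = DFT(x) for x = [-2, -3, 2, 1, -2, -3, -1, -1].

X[k] = Σ(n=0 to 7) x[n] · ω_8^(nk)
where ω_8 = e^(-2πi/8)

Computing each X[k]:
X[0] = -9
X[1] = -1.4142-4.4142i
X[2] = -5+6i
X[3] = 1.4142+1.5858i
X[4] = 3
X[5] = 1.4142-1.5858i
X[6] = -5-6i
X[7] = -1.4142+4.4142i

X = [-9, -1.4142-4.4142i, -5+6i, 1.4142+1.5858i, 3, 1.4142-1.5858i, -5-6i, -1.4142+4.4142i]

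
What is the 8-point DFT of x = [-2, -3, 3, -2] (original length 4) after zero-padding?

Original 4-point DFT: [-4, -5+1i, 6, -5-1i]
Zero-padded 8-point DFT provides frequency interpolation.

DFT_8([x, 0, ...]) = [-4, -2.7071+0.5355i, -5+1i, -1.2929+6.5355i, 6, -1.2929-6.5355i, -5-1i, -2.7071-0.5355i]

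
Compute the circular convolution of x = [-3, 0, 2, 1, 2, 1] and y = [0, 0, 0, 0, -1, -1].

(x ⊛ y)[n] = Σ(m=0 to 5) x[m] · y[(n-m) mod 6]

Computing each output sample:
(x ⊛ y)[0] = -2
(x ⊛ y)[1] = -3
(x ⊛ y)[2] = -3
(x ⊛ y)[3] = -3
(x ⊛ y)[4] = 2
(x ⊛ y)[5] = 3

x ⊛ y = [-2, -3, -3, -3, 2, 3]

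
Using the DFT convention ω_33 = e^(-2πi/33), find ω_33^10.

ω_33^10 = e^(-2πi·10/33)
= cos(-2π·10/33) + i·sin(-2π·10/33)
= cos(-20π/33) + i·sin(-20π/33)

ω_33^10 = cos(-20π/33) + i·sin(-20π/33) = -0.3271-0.9450i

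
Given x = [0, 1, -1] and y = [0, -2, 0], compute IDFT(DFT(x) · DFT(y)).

(x ⊛ y)[n] = Σ(m=0 to 2) x[m] · y[(n-m) mod 3]

Computing each output sample:
(x ⊛ y)[0] = 2
(x ⊛ y)[1] = 0
(x ⊛ y)[2] = -2

x ⊛ y = [2, 0, -2]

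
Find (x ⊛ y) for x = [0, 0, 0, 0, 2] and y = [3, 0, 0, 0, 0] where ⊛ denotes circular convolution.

(x ⊛ y)[n] = Σ(m=0 to 4) x[m] · y[(n-m) mod 5]

Computing each output sample:
(x ⊛ y)[0] = 0
(x ⊛ y)[1] = 0
(x ⊛ y)[2] = 0
(x ⊛ y)[3] = 0
(x ⊛ y)[4] = 6

x ⊛ y = [0, 0, 0, 0, 6]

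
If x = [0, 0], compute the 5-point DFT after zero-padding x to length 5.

Original 2-point DFT: [0, 0]
Zero-padded 5-point DFT provides frequency interpolation.

DFT_5([x, 0, ...]) = [0, 0, 0, 0, 0]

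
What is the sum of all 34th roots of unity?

Sum of all nth roots of unity equals 0 for n > 1 (geometric series with r ≠ 1).

0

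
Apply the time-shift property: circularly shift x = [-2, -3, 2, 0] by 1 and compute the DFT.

Time shift by 1: X_shifted[k] = ω_4^(1k) · X[k]
Shifted x = [0, -2, -3, 2]

DFT(x[n-1]) = [-3, 3+4i, -3, 3-4i]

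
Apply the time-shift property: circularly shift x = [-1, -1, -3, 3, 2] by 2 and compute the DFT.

Time shift by 2: X_shifted[k] = ω_5^(2k) · X[k]
Shifted x = [3, 2, -1, -1, -3]

DFT(x[n-2]) = [0, 4.3090-4.7553i, 3.1910-2.9389i, 3.1910+2.9389i, 4.3090+4.7553i]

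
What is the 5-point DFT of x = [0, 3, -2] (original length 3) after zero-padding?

Original 3-point DFT: [1, -0.5000-4.3301i, -0.5000+4.3301i]
Zero-padded 5-point DFT provides frequency interpolation.

DFT_5([x, 0, ...]) = [1, 2.5451-1.6776i, -3.0451-3.6655i, -3.0451+3.6655i, 2.5451+1.6776i]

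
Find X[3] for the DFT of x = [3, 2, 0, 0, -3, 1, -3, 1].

X[3] = Σ(n=0 to 7) x[n] · ω_8^(3n) where ω_8 = e^(-2πi/8)
= (3)·ω_8^0 + (2)·ω_8^3 + (0)·ω_8^6 + (0)·ω_8^9 + (-3)·ω_8^12 + (1)·ω_8^15 + (-3)·ω_8^18 + (1)·ω_8^21

X[3] = 4.5858+3.0000i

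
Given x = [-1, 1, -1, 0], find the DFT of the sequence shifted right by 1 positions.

Time shift by 1: X_shifted[k] = ω_4^(1k) · X[k]
Shifted x = [0, -1, 1, -1]

DFT(x[n-1]) = [-1, -1, 3, -1]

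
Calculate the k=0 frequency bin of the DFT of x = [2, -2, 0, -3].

X[0] = Σ(n=0 to 3) x[n] · ω_4^0 = Σ x[n]
= (2) + (-2) + (0) + (-3)

X[0] = -3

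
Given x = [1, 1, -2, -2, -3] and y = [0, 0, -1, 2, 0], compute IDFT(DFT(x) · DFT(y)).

(x ⊛ y)[n] = Σ(m=0 to 4) x[m] · y[(n-m) mod 5]

Computing each output sample:
(x ⊛ y)[0] = -2
(x ⊛ y)[1] = -1
(x ⊛ y)[2] = -7
(x ⊛ y)[3] = 1
(x ⊛ y)[4] = 4

x ⊛ y = [-2, -1, -7, 1, 4]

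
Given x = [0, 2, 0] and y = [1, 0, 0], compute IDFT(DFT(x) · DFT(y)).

(x ⊛ y)[n] = Σ(m=0 to 2) x[m] · y[(n-m) mod 3]

Computing each output sample:
(x ⊛ y)[0] = 0
(x ⊛ y)[1] = 2
(x ⊛ y)[2] = 0

x ⊛ y = [0, 2, 0]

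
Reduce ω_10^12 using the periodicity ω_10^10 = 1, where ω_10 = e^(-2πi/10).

Since ω_10^10 = 1, powers reduce modulo 10.
12 mod 10 = 2
So ω_10^12 = ω_10^2 = e^(-2πi·2/10)

ω_10^12 = ω_10^2 = 0.3090-0.9511i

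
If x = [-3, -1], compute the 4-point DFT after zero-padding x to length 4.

Original 2-point DFT: [-4, -2]
Zero-padded 4-point DFT provides frequency interpolation.

DFT_4([x, 0, ...]) = [-4, -3+1i, -2, -3-1i]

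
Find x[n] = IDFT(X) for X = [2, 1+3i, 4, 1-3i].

x[n] = (1/4) Σ(k=0 to 3) X[k] · e^(2πikn/4)

Computing each x[n]:
x[0] = 2
x[1] = -2
x[2] = 1
x[3] = 1

x = [2, -2, 1, 1]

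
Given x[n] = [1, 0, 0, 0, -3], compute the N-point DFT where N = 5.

X[k] = Σ(n=0 to 4) x[n] · ω_5^(nk)
where ω_5 = e^(-2πi/5)

Computing each X[k]:
X[0] = -2
X[1] = 0.0729-2.8532i
X[2] = 3.4271-1.7634i
X[3] = 3.4271+1.7634i
X[4] = 0.0729+2.8532i

X = [-2, 0.0729-2.8532i, 3.4271-1.7634i, 3.4271+1.7634i, 0.0729+2.8532i]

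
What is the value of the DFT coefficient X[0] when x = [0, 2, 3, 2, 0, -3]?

X[0] = Σ(n=0 to 5) x[n] · ω_6^0 = Σ x[n]
= (0) + (2) + (3) + (2) + (0) + (-3)

X[0] = 4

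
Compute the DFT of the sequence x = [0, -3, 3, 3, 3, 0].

X[k] = Σ(n=0 to 5) x[n] · ω_6^(nk)
where ω_6 = e^(-2πi/6)

Computing each X[k]:
X[0] = 6
X[1] = -7.5000+2.5981i
X[2] = 1.5000+2.5981i
X[3] = 6
X[4] = 1.5000-2.5981i
X[5] = -7.5000-2.5981i

X = [6, -7.5000+2.5981i, 1.5000+2.5981i, 6, 1.5000-2.5981i, -7.5000-2.5981i]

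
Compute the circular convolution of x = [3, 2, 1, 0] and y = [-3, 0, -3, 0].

(x ⊛ y)[n] = Σ(m=0 to 3) x[m] · y[(n-m) mod 4]

Computing each output sample:
(x ⊛ y)[0] = -12
(x ⊛ y)[1] = -6
(x ⊛ y)[2] = -12
(x ⊛ y)[3] = -6

x ⊛ y = [-12, -6, -12, -6]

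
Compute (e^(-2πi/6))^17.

Since ω_6^6 = 1, powers reduce modulo 6.
17 mod 6 = 5
So ω_6^17 = ω_6^5 = e^(-2πi·5/6)

ω_6^17 = ω_6^5 = 0.5000+0.8660i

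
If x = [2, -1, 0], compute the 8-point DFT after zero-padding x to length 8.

Original 3-point DFT: [1, 2.5000+0.8660i, 2.5000-0.8660i]
Zero-padded 8-point DFT provides frequency interpolation.

DFT_8([x, 0, ...]) = [1, 1.2929+0.7071i, 2+1i, 2.7071+0.7071i, 3, 2.7071-0.7071i, 2-1i, 1.2929-0.7071i]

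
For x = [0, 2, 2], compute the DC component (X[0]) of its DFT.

X[0] = Σ(n=0 to 2) x[n] · ω_3^0 = Σ x[n]
= (0) + (2) + (2)

X[0] = 4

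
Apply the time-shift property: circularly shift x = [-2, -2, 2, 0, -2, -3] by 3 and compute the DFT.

Time shift by 3: X_shifted[k] = ω_6^(3k) · X[k]
Shifted x = [0, -2, -3, -2, -2, 2]

DFT(x[n-3]) = [-7, 4.5000+4.3301i, 0.5000+2.5981i, -3, 0.5000-2.5981i, 4.5000-4.3301i]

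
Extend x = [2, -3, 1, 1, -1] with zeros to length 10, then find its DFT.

Original 5-point DFT: [0, -0.8541+1.9021i, 5.8541+1.1756i, 5.8541-1.1756i, -0.8541-1.9021i]
Zero-padded 10-point DFT provides frequency interpolation.

DFT_10([x, 0, ...]) = [0, 0.3820+0.4490i, -0.8541+1.9021i, 2.6180+4.9798i, 5.8541+1.1756i, 4, 5.8541-1.1756i, 2.6180-4.9798i, -0.8541-1.9021i, 0.3820-0.4490i]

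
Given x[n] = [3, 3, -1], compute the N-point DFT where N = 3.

X[k] = Σ(n=0 to 2) x[n] · ω_3^(nk)
where ω_3 = e^(-2πi/3)

Computing each X[k]:
X[0] = 5
X[1] = 2.0000-3.4641i
X[2] = 2.0000+3.4641i

X = [5, 2.0000-3.4641i, 2.0000+3.4641i]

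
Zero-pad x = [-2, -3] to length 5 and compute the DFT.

Original 2-point DFT: [-5, 1]
Zero-padded 5-point DFT provides frequency interpolation.

DFT_5([x, 0, ...]) = [-5, -2.9271+2.8532i, 0.4271+1.7634i, 0.4271-1.7634i, -2.9271-2.8532i]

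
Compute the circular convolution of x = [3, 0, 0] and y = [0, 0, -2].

(x ⊛ y)[n] = Σ(m=0 to 2) x[m] · y[(n-m) mod 3]

Computing each output sample:
(x ⊛ y)[0] = 0
(x ⊛ y)[1] = 0
(x ⊛ y)[2] = -6

x ⊛ y = [0, 0, -6]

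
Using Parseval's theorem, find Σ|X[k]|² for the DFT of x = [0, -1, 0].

Parseval: Σ|x[n]|² = (1/N)Σ|X[k]|², so Σ|X[k]|² = N·Σ|x[n]|² = 3·1.0000

Σ|X[k]|² = N·Σ|x[n]|² = 3·1.0000 = 3.0000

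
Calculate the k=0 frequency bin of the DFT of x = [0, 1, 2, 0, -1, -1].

X[0] = Σ(n=0 to 5) x[n] · ω_6^0 = Σ x[n]
= (0) + (1) + (2) + (0) + (-1) + (-1)

X[0] = 1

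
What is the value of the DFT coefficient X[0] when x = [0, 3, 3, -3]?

X[0] = Σ(n=0 to 3) x[n] · ω_4^0 = Σ x[n]
= (0) + (3) + (3) + (-3)

X[0] = 3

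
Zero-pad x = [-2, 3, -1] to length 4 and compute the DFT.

Original 3-point DFT: [0, -3.0000-3.4641i, -3.0000+3.4641i]
Zero-padded 4-point DFT provides frequency interpolation.

DFT_4([x, 0, ...]) = [0, -1-3i, -6, -1+3i]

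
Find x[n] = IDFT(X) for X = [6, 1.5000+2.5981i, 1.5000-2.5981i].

x[n] = (1/3) Σ(k=0 to 2) X[k] · e^(2πikn/3)

Computing each x[n]:
x[0] = 3
x[1] = 0
x[2] = 3

x = [3, 0, 3]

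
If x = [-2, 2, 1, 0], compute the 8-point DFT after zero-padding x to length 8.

Original 4-point DFT: [1, -3-2i, -3, -3+2i]
Zero-padded 8-point DFT provides frequency interpolation.

DFT_8([x, 0, ...]) = [1, -0.5858-2.4142i, -3-2i, -3.4142-0.4142i, -3, -3.4142+0.4142i, -3+2i, -0.5858+2.4142i]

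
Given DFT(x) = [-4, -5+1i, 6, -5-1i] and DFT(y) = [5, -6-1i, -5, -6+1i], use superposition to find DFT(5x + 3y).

By linearity: DFT(5x + 3y) = 5·DFT(x) + 3·DFT(y)
= 5·[-4, -5+1i, 6, -5-1i] + 3·[5, -6-1i, -5, -6+1i]

Computing element-wise:
Z[0] = 5·(-4) + 3·(5) = -5
Z[1] = 5·(-5+1i) + 3·(-6-1i) = -43+2i
Z[2] = 5·(6) + 3·(-5) = 15
Z[3] = 5·(-5-1i) + 3·(-6+1i) = -43-2i

DFT(5x + 3y) = 5·X + 3·Y = [-5, -43+2i, 15, -43-2i]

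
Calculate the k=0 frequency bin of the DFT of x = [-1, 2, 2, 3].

X[0] = Σ(n=0 to 3) x[n] · ω_4^0 = Σ x[n]
= (-1) + (2) + (2) + (3)

X[0] = 6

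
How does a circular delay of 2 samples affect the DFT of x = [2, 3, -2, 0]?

Time shift by 2: X_shifted[k] = ω_4^(2k) · X[k]
Shifted x = [-2, 0, 2, 3]

DFT(x[n-2]) = [3, -4+3i, -3, -4-3i]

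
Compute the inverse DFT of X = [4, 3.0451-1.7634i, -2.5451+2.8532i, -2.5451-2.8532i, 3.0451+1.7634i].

x[n] = (1/5) Σ(k=0 to 4) X[k] · e^(2πikn/5)

Computing each x[n]:
x[0] = 1
x[1] = 2
x[2] = 1
x[3] = -2
x[4] = 2

x = [1, 2, 1, -2, 2]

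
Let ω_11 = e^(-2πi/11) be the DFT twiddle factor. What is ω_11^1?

ω_11^1 = e^(-2πi·1/11)
= cos(-2π·1/11) + i·sin(-2π·1/11)
= cos(-2π/11) + i·sin(-2π/11)

ω_11^1 = cos(-2π/11) + i·sin(-2π/11) = 0.8413-0.5406i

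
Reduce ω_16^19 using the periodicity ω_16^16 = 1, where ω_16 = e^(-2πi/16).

Since ω_16^16 = 1, powers reduce modulo 16.
19 mod 16 = 3
So ω_16^19 = ω_16^3 = e^(-2πi·3/16)

ω_16^19 = ω_16^3 = 0.3827-0.9239i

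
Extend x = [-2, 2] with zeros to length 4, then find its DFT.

Original 2-point DFT: [0, -4]
Zero-padded 4-point DFT provides frequency interpolation.

DFT_4([x, 0, ...]) = [0, -2-2i, -4, -2+2i]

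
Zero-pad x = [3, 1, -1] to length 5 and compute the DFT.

Original 3-point DFT: [3, 3.0000-1.7321i, 3.0000+1.7321i]
Zero-padded 5-point DFT provides frequency interpolation.

DFT_5([x, 0, ...]) = [3, 4.1180-0.3633i, 1.8820-1.5388i, 1.8820+1.5388i, 4.1180+0.3633i]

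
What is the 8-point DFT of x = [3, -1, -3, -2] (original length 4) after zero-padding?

Original 4-point DFT: [-3, 6-1i, 3, 6+1i]
Zero-padded 8-point DFT provides frequency interpolation.

DFT_8([x, 0, ...]) = [-3, 3.7071+5.1213i, 6-1i, 2.2929-0.8787i, 3, 2.2929+0.8787i, 6+1i, 3.7071-5.1213i]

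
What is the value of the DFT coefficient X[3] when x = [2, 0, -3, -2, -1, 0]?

X[3] = Σ(n=0 to 5) x[n] · ω_6^(3n) where ω_6 = e^(-2πi/6)
= (2)·ω_6^0 + (0)·ω_6^3 + (-3)·ω_6^6 + (-2)·ω_6^9 + (-1)·ω_6^12 + (0)·ω_6^15

X[3] = 0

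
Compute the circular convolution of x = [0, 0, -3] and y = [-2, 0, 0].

(x ⊛ y)[n] = Σ(m=0 to 2) x[m] · y[(n-m) mod 3]

Computing each output sample:
(x ⊛ y)[0] = 0
(x ⊛ y)[1] = 0
(x ⊛ y)[2] = 6

x ⊛ y = [0, 0, 6]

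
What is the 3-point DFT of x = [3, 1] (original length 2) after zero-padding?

Original 2-point DFT: [4, 2]
Zero-padded 3-point DFT provides frequency interpolation.

DFT_3([x, 0, ...]) = [4, 2.5000-0.8660i, 2.5000+0.8660i]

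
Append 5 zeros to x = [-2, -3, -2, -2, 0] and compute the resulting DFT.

Original 5-point DFT: [-9, 0.3090+2.8532i, -0.8090+1.7634i, -0.8090-1.7634i, 0.3090-2.8532i]
Zero-padded 10-point DFT provides frequency interpolation.

DFT_10([x, 0, ...]) = [-9, -4.4271+5.5676i, 0.3090+2.8532i, -1.0729+0.5020i, -0.8090+1.7634i, 1, -0.8090-1.7634i, -1.0729-0.5020i, 0.3090-2.8532i, -4.4271-5.5676i]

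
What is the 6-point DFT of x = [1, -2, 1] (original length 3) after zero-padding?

Original 3-point DFT: [0, 1.5000+2.5981i, 1.5000-2.5981i]
Zero-padded 6-point DFT provides frequency interpolation.

DFT_6([x, 0, ...]) = [0, -0.5000+0.8660i, 1.5000+2.5981i, 4, 1.5000-2.5981i, -0.5000-0.8660i]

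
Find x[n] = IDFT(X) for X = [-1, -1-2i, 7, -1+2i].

x[n] = (1/4) Σ(k=0 to 3) X[k] · e^(2πikn/4)

Computing each x[n]:
x[0] = 1
x[1] = -1
x[2] = 2
x[3] = -3

x = [1, -1, 2, -3]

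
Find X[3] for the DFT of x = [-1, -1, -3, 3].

X[3] = Σ(n=0 to 3) x[n] · ω_4^(3n) where ω_4 = e^(-2πi/4)
= (-1)·ω_4^0 + (-1)·ω_4^3 + (-3)·ω_4^6 + (3)·ω_4^9

X[3] = 2-4i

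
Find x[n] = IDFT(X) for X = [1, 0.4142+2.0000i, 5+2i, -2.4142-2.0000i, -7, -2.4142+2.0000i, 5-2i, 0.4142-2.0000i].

x[n] = (1/8) Σ(k=0 to 7) X[k] · e^(2πikn/8)

Computing each x[n]:
x[0] = 0
x[1] = 1
x[2] = -3
x[3] = 1
x[4] = 1
x[5] = 0
x[6] = -1
x[7] = 2

x = [0, 1, -3, 1, 1, 0, -1, 2]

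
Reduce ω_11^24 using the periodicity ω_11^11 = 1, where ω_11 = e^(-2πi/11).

Since ω_11^11 = 1, powers reduce modulo 11.
24 mod 11 = 2
So ω_11^24 = ω_11^2 = e^(-2πi·2/11)

ω_11^24 = ω_11^2 = 0.4154-0.9096i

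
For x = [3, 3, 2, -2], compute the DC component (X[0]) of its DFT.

X[0] = Σ(n=0 to 3) x[n] · ω_4^0 = Σ x[n]
= (3) + (3) + (2) + (-2)

X[0] = 6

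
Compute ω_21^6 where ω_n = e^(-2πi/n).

ω_21^6 = e^(-2πi·6/21)
= cos(-2π·6/21) + i·sin(-2π·6/21)
= cos(-12π/21) + i·sin(-12π/21)

ω_21^6 = cos(-12π/21) + i·sin(-12π/21) = -0.2225-0.9749i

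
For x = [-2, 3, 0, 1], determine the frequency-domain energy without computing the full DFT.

Parseval: Σ|x[n]|² = (1/N)Σ|X[k]|², so Σ|X[k]|² = N·Σ|x[n]|² = 4·14.0000

Σ|X[k]|² = N·Σ|x[n]|² = 4·14.0000 = 56.0000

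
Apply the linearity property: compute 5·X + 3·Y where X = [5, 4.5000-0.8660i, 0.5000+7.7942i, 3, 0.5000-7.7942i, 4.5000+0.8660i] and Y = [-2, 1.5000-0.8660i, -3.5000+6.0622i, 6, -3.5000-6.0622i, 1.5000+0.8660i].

By linearity: DFT(5x + 3y) = 5·DFT(x) + 3·DFT(y)
= 5·[5, 4.5000-0.8660i, 0.5000+7.7942i, 3, 0.5000-7.7942i, 4.5000+0.8660i] + 3·[-2, 1.5000-0.8660i, -3.5000+6.0622i, 6, -3.5000-6.0622i, 1.5000+0.8660i]

Computing element-wise:
Z[0] = 5·(5) + 3·(-2) = 19
Z[1] = 5·(4.5000-0.8660i) + 3·(1.5000-0.8660i) = 27.0000-6.9280i
Z[2] = 5·(0.5000+7.7942i) + 3·(-3.5000+6.0622i) = -8.0000+57.1576i
Z[3] = 5·(3) + 3·(6) = 33
Z[4] = 5·(0.5000-7.7942i) + 3·(-3.5000-6.0622i) = -8.0000-57.1576i
Z[5] = 5·(4.5000+0.8660i) + 3·(1.5000+0.8660i) = 27.0000+6.9280i

DFT(5x + 3y) = 5·X + 3·Y = [19, 27.0000-6.9280i, -8.0000+57.1576i, 33, -8.0000-57.1576i, 27.0000+6.9280i]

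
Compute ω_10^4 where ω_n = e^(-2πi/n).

ω_10^4 = e^(-2πi·4/10)
= cos(-2π·4/10) + i·sin(-2π·4/10)
= cos(-8π/10) + i·sin(-8π/10)

ω_10^4 = cos(-8π/10) + i·sin(-8π/10) = -0.8090-0.5878i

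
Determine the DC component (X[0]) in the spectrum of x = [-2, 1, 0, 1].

X[0] = Σ(n=0 to 3) x[n] · ω_4^0 = Σ x[n]
= (-2) + (1) + (0) + (1)

X[0] = 0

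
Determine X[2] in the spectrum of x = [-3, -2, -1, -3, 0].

X[2] = Σ(n=0 to 4) x[n] · ω_5^(2n) where ω_5 = e^(-2πi/5)
= (-3)·ω_5^0 + (-2)·ω_5^2 + (-1)·ω_5^4 + (-3)·ω_5^6 + (0)·ω_5^8

X[2] = -2.6180+3.0777i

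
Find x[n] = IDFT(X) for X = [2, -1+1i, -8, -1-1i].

x[n] = (1/4) Σ(k=0 to 3) X[k] · e^(2πikn/4)

Computing each x[n]:
x[0] = -2
x[1] = 2
x[2] = -1
x[3] = 3

x = [-2, 2, -1, 3]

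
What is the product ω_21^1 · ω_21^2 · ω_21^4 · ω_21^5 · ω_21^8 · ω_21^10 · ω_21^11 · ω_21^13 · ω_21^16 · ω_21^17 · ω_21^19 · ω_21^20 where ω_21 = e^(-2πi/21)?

The primitive 21st roots of unity are ω_21^k for k coprime to 21: k ∈ {1, 2, 4, 5, 8, 10, 11, 13, 16, 17, 19, 20}
Their product equals the constant term of the cyclotomic polynomial Φ_21(x) up to sign.
For n ≥ 3, the product of all primitive nth roots of unity is 1. (For n=1 it is 1; for n=2 it is -1.)

1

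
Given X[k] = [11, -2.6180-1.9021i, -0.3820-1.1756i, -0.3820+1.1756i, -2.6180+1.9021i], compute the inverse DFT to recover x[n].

x[n] = (1/5) Σ(k=0 to 4) X[k] · e^(2πikn/5)

Computing each x[n]:
x[0] = 1
x[1] = 3
x[2] = 3
x[3] = 3
x[4] = 1

x = [1, 3, 3, 3, 1]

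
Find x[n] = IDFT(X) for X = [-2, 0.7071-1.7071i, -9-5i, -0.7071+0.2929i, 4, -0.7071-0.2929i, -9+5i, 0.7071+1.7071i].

x[n] = (1/8) Σ(k=0 to 7) X[k] · e^(2πikn/8)

Computing each x[n]:
x[0] = -2
x[1] = 1
x[2] = 3
x[3] = -2
x[4] = -2
x[5] = 0
x[6] = 2
x[7] = -2

x = [-2, 1, 3, -2, -2, 0, 2, -2]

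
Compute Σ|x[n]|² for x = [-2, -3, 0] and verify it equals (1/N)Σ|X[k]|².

Time domain:
Σ|x[n]|² = |-2|² + |-3|² + |0|² = 13.0000

Frequency domain:
(1/3)Σ|X[k]|² = (1/3)(|-5|² + |-0.5000+2.5981i|² + |-0.5000-2.5981i|²) = (1/3)·39.0000 = 13.0000

Both sides agree, confirming Parseval's theorem.

Σ|x[n]|² = (1/N)Σ|X[k]|² = 13.0000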